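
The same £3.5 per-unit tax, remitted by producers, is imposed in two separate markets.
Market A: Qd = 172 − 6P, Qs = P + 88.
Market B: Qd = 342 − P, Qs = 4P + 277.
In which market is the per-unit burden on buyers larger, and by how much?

Market B, by £2.3.

Market A: pre-tax P* = £12, Q* = 100; post-tax Q = 97; per-unit burden on buyers = £0.5.
Market B: pre-tax P* = £13, Q* = 329; post-tax Q = 326.2; per-unit burden on buyers = £2.8.
Difference: £0.5 vs £2.8 → market B is larger by £2.3.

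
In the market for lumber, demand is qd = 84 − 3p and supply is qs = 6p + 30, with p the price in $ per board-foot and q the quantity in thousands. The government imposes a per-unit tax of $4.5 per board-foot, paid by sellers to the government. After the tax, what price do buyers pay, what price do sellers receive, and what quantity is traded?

Buyers pay $9; sellers receive $4.5; quantity = 57.

Without the tax, 84 − 3p = 6p + 30 gives 9p = 54, so p* = $6 and q* = 66.
With the tax collected from sellers, supply shifts: qs = 6(p − 4.5) + 30.
Solving gives q = 57 with buyers paying $9 and sellers receiving $4.5 (the $4.5 wedge).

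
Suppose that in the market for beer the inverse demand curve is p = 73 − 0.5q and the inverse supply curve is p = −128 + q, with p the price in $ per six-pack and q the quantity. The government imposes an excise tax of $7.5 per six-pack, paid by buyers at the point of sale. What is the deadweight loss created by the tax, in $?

Deadweight loss = $18.75.

Inverting to q(p) form: qd = 146 − 2p; qs = p + 128.
Before the tax: set 146 − 2p = p + 128 → p* = $6, q* = 134.
With the tax collected from buyers, demand (in seller-price terms) shifts: qd = 146 − 2(p + 7.5).
Solving gives q = 129 with buyers paying $8.5 and suppliers receiving $1 (the $7.5 wedge).
Quantity falls by |ΔQ| = |134 − 129| = 5.
DWL = ½ · t · |ΔQ| = ½ · 7.5 · 5 = $18.75.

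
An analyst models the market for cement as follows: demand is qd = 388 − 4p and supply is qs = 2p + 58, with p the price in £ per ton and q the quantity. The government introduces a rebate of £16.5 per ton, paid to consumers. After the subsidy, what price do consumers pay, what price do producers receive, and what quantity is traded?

Consumers pay £49.5; producers receive £66; quantity = 190.

Before the subsidy: set 388 − 4p = 2p + 58 → p* = £55, q* = 168.
With a per-unit subsidy paid to consumers, each effectively pays p − 16.5, so demand becomes qd = 388 − 4(p − 16.5).
Solving gives q = 190 with consumers paying £49.5 and producers receiving £66 (the £16.5 wedge).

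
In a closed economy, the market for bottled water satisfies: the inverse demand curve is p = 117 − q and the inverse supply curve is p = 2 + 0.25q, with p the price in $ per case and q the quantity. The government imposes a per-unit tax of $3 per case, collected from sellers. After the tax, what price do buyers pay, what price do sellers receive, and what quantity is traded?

Buyers pay $27.4; sellers receive $24.4; quantity = 89.6.

Rewrite in direct form: qd = 117 − p and qs = 4p − 8.
Without the tax, 117 − p = 4p − 8 gives 5p = 125, so p* = $25 and q* = 92.
With the tax collected from sellers, supply shifts: qs = 4(p − 3) − 8.
Solving gives q = 89.6 with buyers paying $27.4 and sellers receiving $24.4 (the $3 wedge).
The less price-elastic side of the market bears the larger share of a per-unit tax.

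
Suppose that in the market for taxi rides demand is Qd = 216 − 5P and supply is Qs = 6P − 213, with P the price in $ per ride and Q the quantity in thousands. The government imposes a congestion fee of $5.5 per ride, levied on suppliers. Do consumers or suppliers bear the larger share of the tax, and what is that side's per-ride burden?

Without the tax, 216 − 5P = 6P − 213 gives 11P = 429, so P* = $39 and Q* = 21.
With the tax collected from suppliers, supply shifts: Qs = 6(P − 5.5) − 213.
New equilibrium: consumers pay $42, suppliers receive $36.5, Q = 6. (Wedge: Pb − Ps = 5.5.)
Per-ride burden: consumers $3, suppliers $2.5.
Consumers take the larger share because demand is less price-elastic here (demand slope 5 vs supply slope 6).
The less price-elastic side of the market bears the larger share of a per-unit tax.

Consumers bear the larger share: $3 per ride.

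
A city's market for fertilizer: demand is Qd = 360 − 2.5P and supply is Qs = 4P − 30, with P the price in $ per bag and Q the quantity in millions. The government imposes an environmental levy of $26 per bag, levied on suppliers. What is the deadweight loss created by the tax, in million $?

Deadweight loss = $520 million.

Before the tax: set 360 − 2.5P = 4P − 30 → P* = $60, Q* = 210.
With the tax collected from suppliers, supply shifts: Qs = 4(P − 26) − 30.
Solving gives Q = 170 with consumers paying $76 and suppliers receiving $50 (the $26 wedge).
Quantity falls by |ΔQ| = |210 − 170| = 40.
DWL = ½ · t · |ΔQ| = ½ · 26 · 40 = $520.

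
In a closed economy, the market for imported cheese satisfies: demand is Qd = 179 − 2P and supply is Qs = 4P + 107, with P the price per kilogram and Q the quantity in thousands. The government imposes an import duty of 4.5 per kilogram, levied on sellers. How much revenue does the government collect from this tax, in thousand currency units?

Tax revenue = 670.5 thousand.

Without the tax, 179 − 2P = 4P + 107 gives 6P = 72, so P* = 12 and Q* = 155.
With the tax collected from sellers, supply shifts: Qs = 4(P − 4.5) + 107.
Solving gives Q = 149 with consumers paying 15 and sellers receiving 10.5 (the 4.5 wedge).
Revenue = t · Q = 4.5 · 149 = 670.5.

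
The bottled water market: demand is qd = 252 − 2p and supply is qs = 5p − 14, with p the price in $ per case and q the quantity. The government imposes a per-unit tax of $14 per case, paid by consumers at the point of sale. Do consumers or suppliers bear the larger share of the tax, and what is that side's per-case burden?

Consumers bear the larger share: $10 per case.

Before the tax: set 252 − 2p = 5p − 14 → p* = $38, q* = 176.
With the tax collected from consumers, demand (in seller-price terms) shifts: qd = 252 − 2(p + 14).
New equilibrium: consumers pay $48, suppliers receive $34, q = 156. (Wedge: pb − ps = 14.)
Per-case burden: consumers $10, suppliers $4.
Consumers take the larger share because demand is less price-elastic here (demand slope 2 vs supply slope 5).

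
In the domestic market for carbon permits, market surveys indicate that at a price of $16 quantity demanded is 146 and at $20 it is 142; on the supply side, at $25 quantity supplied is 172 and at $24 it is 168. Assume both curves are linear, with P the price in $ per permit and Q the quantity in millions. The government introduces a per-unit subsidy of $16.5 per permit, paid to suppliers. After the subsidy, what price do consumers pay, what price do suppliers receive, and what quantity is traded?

Demand slope: (142 − 146)/(20 − 16) = -1, so Qd = 162 − P.
Supply slope: (168 − 172)/(24 − 25) = 4, so Qs = 4P + 72.
Before the subsidy: set 162 − P = 4P + 72 → P* = $18, Q* = 144.
With a per-unit subsidy paid to suppliers, each receives P + 16.5 per unit sold, so supply becomes Qs = 4(P + 16.5) + 72.
Solving gives Q = 157.2 with consumers paying $4.8 and suppliers receiving $21.3 (the $16.5 wedge).

Consumers pay $4.8; suppliers receive $21.3; quantity = 157.2.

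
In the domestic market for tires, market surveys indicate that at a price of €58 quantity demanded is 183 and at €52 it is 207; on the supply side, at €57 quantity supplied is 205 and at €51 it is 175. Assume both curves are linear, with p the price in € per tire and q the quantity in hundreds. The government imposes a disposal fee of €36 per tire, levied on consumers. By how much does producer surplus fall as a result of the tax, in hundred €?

Demand slope: (207 − 183)/(52 − 58) = -4, so qd = 415 − 4p.
Supply slope: (175 − 205)/(51 − 57) = 5, so qs = 5p − 80.
Before the tax: set 415 − 4p = 5p − 80 → p* = €55, q* = 195.
With the tax collected from consumers, demand (in seller-price terms) shifts: qd = 415 − 4(p + 36).
Solving gives q = 115 with consumers paying €75 and producers receiving €39 (the €36 wedge).
ΔPS is the trapezoid between Q = 115 and Q = 195 of height €16: ½ · (195 + 115) · 16 = €2480.

Producer surplus falls by €2480 hundred.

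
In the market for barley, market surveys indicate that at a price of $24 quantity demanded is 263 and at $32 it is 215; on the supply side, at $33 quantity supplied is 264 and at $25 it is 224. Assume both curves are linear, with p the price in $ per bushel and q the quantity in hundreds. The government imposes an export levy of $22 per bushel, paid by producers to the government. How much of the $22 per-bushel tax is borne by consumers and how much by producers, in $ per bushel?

Demand slope: (215 − 263)/(32 − 24) = -6, so qd = 407 − 6p.
Supply slope: (224 − 264)/(25 − 33) = 5, so qs = 5p + 99.
Without the tax, 407 − 6p = 5p + 99 gives 11p = 308, so p* = $28 and q* = 239.
With the tax collected from producers, supply shifts: qs = 5(p − 22) + 99.
New equilibrium: consumers pay $38, producers receive $16, q = 179. (Wedge: pb − ps = 22.)
Burden on consumers: $10; on producers: $12. (They sum to $22.)

Consumers bear $10 per bushel; producers bear $12 per bushel.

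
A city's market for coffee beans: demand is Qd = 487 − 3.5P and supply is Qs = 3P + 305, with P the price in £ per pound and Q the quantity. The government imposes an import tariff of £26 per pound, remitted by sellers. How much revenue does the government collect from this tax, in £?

Without the tax, 487 − 3.5P = 3P + 305 gives 6.5P = 182, so P* = £28 and Q* = 389.
With the tax collected from sellers, supply shifts: Qs = 3(P − 26) + 305.
New equilibrium: buyers pay £40, sellers receive £14, Q = 347. (Wedge: Pb − Ps = 26.)
Revenue = t · Q = 26 · 347 = £9022.

Tax revenue = £9022.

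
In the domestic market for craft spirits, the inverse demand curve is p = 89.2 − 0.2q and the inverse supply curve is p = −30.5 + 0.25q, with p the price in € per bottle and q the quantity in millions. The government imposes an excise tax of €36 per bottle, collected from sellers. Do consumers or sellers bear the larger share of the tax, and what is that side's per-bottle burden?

Inverting to q(p) form: qd = 446 − 5p; qs = 4p + 122.
Before the tax: set 446 − 5p = 4p + 122 → p* = €36, q* = 266.
With the tax collected from sellers, supply shifts: qs = 4(p − 36) + 122.
Solving gives q = 186 with consumers paying €52 and sellers receiving €16 (the €36 wedge).
Per-bottle burden: consumers €16, sellers €20.
Sellers take the larger share because supply is less price-elastic here (demand slope 5 vs supply slope 4).

Sellers bear the larger share: €20 per bottle.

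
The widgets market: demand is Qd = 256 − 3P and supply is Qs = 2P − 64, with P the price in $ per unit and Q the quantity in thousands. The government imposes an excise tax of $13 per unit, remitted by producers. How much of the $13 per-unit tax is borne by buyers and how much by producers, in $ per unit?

Before the tax: set 256 − 3P = 2P − 64 → P* = $64, Q* = 64.
With the tax collected from producers, supply shifts: Qs = 2(P − 13) − 64.
New equilibrium: buyers pay $69.2, producers receive $56.2, Q = 48.4. (Wedge: Pb − Ps = 13.)
Burden on buyers: $5.2; on producers: $7.8. (They sum to $13.)
The less price-elastic side of the market bears the larger share of a per-unit tax.

Buyers bear $5.2 per unit; producers bear $7.8 per unit.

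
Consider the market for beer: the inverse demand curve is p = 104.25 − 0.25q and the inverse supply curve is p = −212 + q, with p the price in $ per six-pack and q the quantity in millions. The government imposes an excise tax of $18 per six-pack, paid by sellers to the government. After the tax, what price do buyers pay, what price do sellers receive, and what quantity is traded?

Buyers pay $44.6; sellers receive $26.6; quantity = 238.6.

Rewrite in direct form: qd = 417 − 4p and qs = p + 212.
Before the tax: set 417 − 4p = p + 212 → p* = $41, q* = 253.
With the tax collected from sellers, supply shifts: qs = (p − 18) + 212.
New equilibrium: buyers pay $44.6, sellers receive $26.6, q = 238.6. (Wedge: pb − ps = 18.)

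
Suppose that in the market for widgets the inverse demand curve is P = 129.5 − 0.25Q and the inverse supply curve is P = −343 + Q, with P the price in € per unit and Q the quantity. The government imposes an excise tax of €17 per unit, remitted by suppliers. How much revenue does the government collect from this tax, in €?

Rewrite in direct form: Qd = 518 − 4P and Qs = P + 343.
Without the tax, 518 − 4P = P + 343 gives 5P = 175, so P* = €35 and Q* = 378.
With the tax collected from suppliers, supply shifts: Qs = (P − 17) + 343.
Solving gives Q = 364.4 with consumers paying €38.4 and suppliers receiving €21.4 (the €17 wedge).
Revenue = t · Q = 17 · 364.4 = €6194.8.

Tax revenue = €6194.8.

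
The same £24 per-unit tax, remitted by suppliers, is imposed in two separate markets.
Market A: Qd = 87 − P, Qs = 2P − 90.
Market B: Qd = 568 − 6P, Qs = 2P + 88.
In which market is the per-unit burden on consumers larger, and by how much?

Market A, by £10.

Market A: pre-tax P* = £59, Q* = 28; post-tax Q = 12; per-unit burden on consumers = £16.
Market B: pre-tax P* = £60, Q* = 208; post-tax Q = 172; per-unit burden on consumers = £6.
Difference: £16 vs £6 → market A is larger by £10.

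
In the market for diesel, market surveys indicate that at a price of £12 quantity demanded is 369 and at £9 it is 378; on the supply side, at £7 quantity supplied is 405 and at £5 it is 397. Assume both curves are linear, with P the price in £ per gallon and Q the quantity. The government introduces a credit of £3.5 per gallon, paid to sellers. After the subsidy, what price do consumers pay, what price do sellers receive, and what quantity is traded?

Demand slope: (378 − 369)/(9 − 12) = -3, so Qd = 405 − 3P.
Supply slope: (397 − 405)/(5 − 7) = 4, so Qs = 4P + 377.
Without the subsidy, 405 − 3P = 4P + 377 gives 7P = 28, so P* = £4 and Q* = 393.
With a per-unit subsidy paid to sellers, each receives P + 3.5 per unit sold, so supply becomes Qs = 4(P + 3.5) + 377.
Solving gives Q = 399 with consumers paying £2 and sellers receiving £5.5 (the £3.5 wedge).

Consumers pay £2; sellers receive £5.5; quantity = 399.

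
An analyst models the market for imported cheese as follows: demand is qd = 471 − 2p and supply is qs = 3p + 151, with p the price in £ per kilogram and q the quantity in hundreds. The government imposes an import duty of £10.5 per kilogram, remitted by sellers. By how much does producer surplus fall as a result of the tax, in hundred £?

Before the tax: set 471 − 2p = 3p + 151 → p* = £64, q* = 343.
With the tax collected from sellers, supply shifts: qs = 3(p − 10.5) + 151.
Solving gives q = 330.4 with buyers paying £70.3 and sellers receiving £59.8 (the £10.5 wedge).
ΔPS is the trapezoid between Q = 330.4 and Q = 343 of height £4.2: ½ · (343 + 330.4) · 4.2 = £1414.14.

Producer surplus falls by £1414.14 hundred.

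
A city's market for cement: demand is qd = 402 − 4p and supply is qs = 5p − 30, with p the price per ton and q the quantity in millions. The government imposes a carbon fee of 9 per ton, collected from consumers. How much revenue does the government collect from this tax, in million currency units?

Tax revenue = 1710 million.

Before the tax: set 402 − 4p = 5p − 30 → p* = 48, q* = 210.
With the tax collected from consumers, demand (in seller-price terms) shifts: qd = 402 − 4(p + 9).
Solving gives q = 190 with consumers paying 53 and suppliers receiving 44 (the 9 wedge).
Revenue = t · Q = 9 · 190 = 1710.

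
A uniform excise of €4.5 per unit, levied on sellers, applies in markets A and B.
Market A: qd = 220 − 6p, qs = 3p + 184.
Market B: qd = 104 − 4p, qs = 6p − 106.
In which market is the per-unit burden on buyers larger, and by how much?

Market B, by €1.2.

Market A: pre-tax p* = €4, q* = 196; post-tax q = 187; per-unit burden on buyers = €1.5.
Market B: pre-tax p* = €21, q* = 20; post-tax q = 9.2; per-unit burden on buyers = €2.7.
Difference: €1.5 vs €2.7 → market B is larger by €1.2.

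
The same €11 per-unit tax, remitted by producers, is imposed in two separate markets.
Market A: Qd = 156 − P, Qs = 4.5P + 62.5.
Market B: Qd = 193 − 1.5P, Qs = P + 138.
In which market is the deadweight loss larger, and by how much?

Market A, by €13.2.

Market A: pre-tax P* = €17, Q* = 139; post-tax Q = 130; deadweight loss = €49.5.
Market B: pre-tax P* = €22, Q* = 160; post-tax Q = 153.4; deadweight loss = €36.3.
Difference: €49.5 vs €36.3 → market A is larger by €13.2.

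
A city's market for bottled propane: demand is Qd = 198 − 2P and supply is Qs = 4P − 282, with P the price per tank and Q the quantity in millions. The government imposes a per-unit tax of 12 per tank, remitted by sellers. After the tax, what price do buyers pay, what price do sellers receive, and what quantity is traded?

Buyers pay 88; sellers receive 76; quantity = 22.

Before the tax: set 198 − 2P = 4P − 282 → P* = 80, Q* = 38.
With the tax collected from sellers, supply shifts: Qs = 4(P − 12) − 282.
Solving gives Q = 22 with buyers paying 88 and sellers receiving 76 (the 12 wedge).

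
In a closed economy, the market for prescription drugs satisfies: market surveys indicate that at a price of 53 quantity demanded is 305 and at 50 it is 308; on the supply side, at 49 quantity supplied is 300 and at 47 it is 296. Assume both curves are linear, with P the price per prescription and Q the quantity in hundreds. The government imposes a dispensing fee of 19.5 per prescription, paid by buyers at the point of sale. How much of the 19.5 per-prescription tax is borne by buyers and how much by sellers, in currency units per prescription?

Buyers bear 13 per prescription; sellers bear 6.5 per prescription.

Demand slope: (308 − 305)/(50 − 53) = -1, so Qd = 358 − P.
Supply slope: (296 − 300)/(47 − 49) = 2, so Qs = 2P + 202.
Without the tax, 358 − P = 2P + 202 gives 3P = 156, so P* = 52 and Q* = 306.
With the tax collected from buyers, demand (in seller-price terms) shifts: Qd = 358 − (P + 19.5).
Solving gives Q = 293 with buyers paying 65 and sellers receiving 45.5 (the 19.5 wedge).
Burden on buyers: 13; on sellers: 6.5. (They sum to 19.5.)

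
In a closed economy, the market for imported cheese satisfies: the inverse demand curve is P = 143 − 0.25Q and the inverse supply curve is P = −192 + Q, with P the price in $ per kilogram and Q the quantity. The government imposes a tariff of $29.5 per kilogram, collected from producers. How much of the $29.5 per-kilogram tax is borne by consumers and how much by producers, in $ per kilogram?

Consumers bear $5.9 per kilogram; producers bear $23.6 per kilogram.

Rewrite in direct form: Qd = 572 − 4P and Qs = P + 192.
Before the tax: set 572 − 4P = P + 192 → P* = $76, Q* = 268.
With the tax collected from producers, supply shifts: Qs = (P − 29.5) + 192.
New equilibrium: consumers pay $81.9, producers receive $52.4, Q = 244.4. (Wedge: Pb − Ps = 29.5.)
Burden on consumers: $5.9; on producers: $23.6. (They sum to $29.5.)
The less price-elastic side of the market bears the larger share of a per-unit tax.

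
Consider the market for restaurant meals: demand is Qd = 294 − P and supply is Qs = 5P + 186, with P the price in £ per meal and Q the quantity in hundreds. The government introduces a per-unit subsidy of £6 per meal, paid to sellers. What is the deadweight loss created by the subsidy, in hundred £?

Deadweight loss = £15 hundred.

Without the subsidy, 294 − P = 5P + 186 gives 6P = 108, so P* = £18 and Q* = 276.
With a per-unit subsidy paid to sellers, each receives P + 6 per unit sold, so supply becomes Qs = 5(P + 6) + 186.
Solving gives Q = 281 with buyers paying £13 and sellers receiving £19 (the £6 wedge).
Quantity rises by |ΔQ| = |276 − 281| = 5.
DWL = ½ · t · |ΔQ| = ½ · 6 · 5 = £15.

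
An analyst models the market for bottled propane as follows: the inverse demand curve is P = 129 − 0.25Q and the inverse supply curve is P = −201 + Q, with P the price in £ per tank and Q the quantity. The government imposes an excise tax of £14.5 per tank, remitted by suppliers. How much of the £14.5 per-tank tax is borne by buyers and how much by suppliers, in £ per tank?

Buyers bear £2.9 per tank; suppliers bear £11.6 per tank.

Inverting to Q(P) form: Qd = 516 − 4P; Qs = P + 201.
Before the tax: set 516 − 4P = P + 201 → P* = £63, Q* = 264.
With the tax collected from suppliers, supply shifts: Qs = (P − 14.5) + 201.
Solving gives Q = 252.4 with buyers paying £65.9 and suppliers receiving £51.4 (the £14.5 wedge).
Burden on buyers: £2.9; on suppliers: £11.6. (They sum to £14.5.)
The less price-elastic side of the market bears the larger share of a per-unit tax.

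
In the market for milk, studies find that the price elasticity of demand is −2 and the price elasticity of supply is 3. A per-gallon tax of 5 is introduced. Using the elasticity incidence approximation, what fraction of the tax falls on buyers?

Buyers' share ≈ 0.6.

Incidence ratio: buyers' share ≈ εs / (εs + |εd|) = 3 / (3 + 2) = 0.6.
Supply is the more elastic side, so buyers bear the larger share.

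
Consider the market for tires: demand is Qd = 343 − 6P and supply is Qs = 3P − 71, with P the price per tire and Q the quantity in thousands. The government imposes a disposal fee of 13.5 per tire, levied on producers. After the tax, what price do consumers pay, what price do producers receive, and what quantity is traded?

Before the tax: set 343 − 6P = 3P − 71 → P* = 46, Q* = 67.
With the tax collected from producers, supply shifts: Qs = 3(P − 13.5) − 71.
Solving gives Q = 40 with consumers paying 50.5 and producers receiving 37 (the 13.5 wedge).
The less price-elastic side of the market bears the larger share of a per-unit tax.

Consumers pay 50.5; producers receive 37; quantity = 40.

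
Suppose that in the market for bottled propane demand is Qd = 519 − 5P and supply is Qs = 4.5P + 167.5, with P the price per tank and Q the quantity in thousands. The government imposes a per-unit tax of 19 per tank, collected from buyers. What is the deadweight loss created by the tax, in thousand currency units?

Before the tax: set 519 − 5P = 4.5P + 167.5 → P* = 37, Q* = 334.
With the tax collected from buyers, demand (in seller-price terms) shifts: Qd = 519 − 5(P + 19).
Solving gives Q = 289 with buyers paying 46 and suppliers receiving 27 (the 19 wedge).
Quantity falls by |ΔQ| = |334 − 289| = 45.
DWL = ½ · t · |ΔQ| = ½ · 19 · 45 = 427.5.

Deadweight loss = 427.5 thousand.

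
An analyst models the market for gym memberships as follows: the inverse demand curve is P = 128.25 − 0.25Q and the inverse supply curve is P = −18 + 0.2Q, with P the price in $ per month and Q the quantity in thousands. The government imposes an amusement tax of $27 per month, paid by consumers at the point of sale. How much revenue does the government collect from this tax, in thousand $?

Inverting to Q(P) form: Qd = 513 − 4P; Qs = 5P + 90.
Before the tax: set 513 − 4P = 5P + 90 → P* = $47, Q* = 325.
With the tax collected from consumers, demand (in seller-price terms) shifts: Qd = 513 − 4(P + 27).
New equilibrium: consumers pay $62, sellers receive $35, Q = 265. (Wedge: Pb − Ps = 27.)
Revenue = t · Q = 27 · 265 = $7155.

Tax revenue = $7155 thousand.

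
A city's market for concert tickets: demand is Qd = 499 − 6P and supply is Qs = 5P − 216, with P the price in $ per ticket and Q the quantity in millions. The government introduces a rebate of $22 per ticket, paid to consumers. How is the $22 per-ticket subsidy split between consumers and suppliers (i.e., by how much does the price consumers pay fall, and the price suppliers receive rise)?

Before the subsidy: set 499 − 6P = 5P − 216 → P* = $65, Q* = 109.
With a per-unit subsidy paid to consumers, each effectively pays P − 22, so demand becomes Qd = 499 − 6(P − 22).
New equilibrium: consumers pay $55, suppliers receive $77, Q = 169. (Wedge: Pb − Ps = −22.)
Gain to consumers: $10; to suppliers: $12. (They sum to $22.)

Consumers gain $10 per ticket; suppliers gain $12 per ticket.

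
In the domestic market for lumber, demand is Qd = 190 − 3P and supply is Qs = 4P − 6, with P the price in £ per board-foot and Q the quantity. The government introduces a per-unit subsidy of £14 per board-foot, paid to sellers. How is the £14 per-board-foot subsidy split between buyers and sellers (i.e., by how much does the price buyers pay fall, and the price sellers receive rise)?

Buyers gain £8 per board-foot; sellers gain £6 per board-foot.

Without the subsidy, 190 − 3P = 4P − 6 gives 7P = 196, so P* = £28 and Q* = 106.
With a per-unit subsidy paid to sellers, each receives P + 14 per unit sold, so supply becomes Qs = 4(P + 14) − 6.
New equilibrium: buyers pay £20, sellers receive £34, Q = 130. (Wedge: Pb − Ps = −14.)
Gain to buyers: £8; to sellers: £6. (They sum to £14.)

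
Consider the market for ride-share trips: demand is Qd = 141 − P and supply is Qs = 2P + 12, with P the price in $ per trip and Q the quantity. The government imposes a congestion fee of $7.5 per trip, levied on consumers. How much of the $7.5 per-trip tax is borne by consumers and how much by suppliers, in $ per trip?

Before the tax: set 141 − P = 2P + 12 → P* = $43, Q* = 98.
With the tax collected from consumers, demand (in seller-price terms) shifts: Qd = 141 − (P + 7.5).
Solving gives Q = 93 with consumers paying $48 and suppliers receiving $40.5 (the $7.5 wedge).
Burden on consumers: $5; on suppliers: $2.5. (They sum to $7.5.)

Consumers bear $5 per trip; suppliers bear $2.5 per trip.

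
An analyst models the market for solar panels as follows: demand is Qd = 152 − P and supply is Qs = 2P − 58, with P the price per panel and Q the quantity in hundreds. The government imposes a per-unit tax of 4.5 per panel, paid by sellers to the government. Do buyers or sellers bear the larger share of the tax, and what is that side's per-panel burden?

Without the tax, 152 − P = 2P − 58 gives 3P = 210, so P* = 70 and Q* = 82.
With the tax collected from sellers, supply shifts: Qs = 2(P − 4.5) − 58.
Solving gives Q = 79 with buyers paying 73 and sellers receiving 68.5 (the 4.5 wedge).
Per-panel burden: buyers 3, sellers 1.5.
Buyers take the larger share because demand is less price-elastic here (demand slope 1 vs supply slope 2).

Buyers bear the larger share: 3 per panel.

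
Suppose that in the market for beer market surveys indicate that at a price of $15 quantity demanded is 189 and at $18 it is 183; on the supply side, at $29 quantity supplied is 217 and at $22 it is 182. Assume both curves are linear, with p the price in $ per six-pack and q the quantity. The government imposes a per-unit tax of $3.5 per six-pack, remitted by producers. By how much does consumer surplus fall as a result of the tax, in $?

Demand slope: (183 − 189)/(18 − 15) = -2, so qd = 219 − 2p.
Supply slope: (182 − 217)/(22 − 29) = 5, so qs = 5p + 72.
Without the tax, 219 − 2p = 5p + 72 gives 7p = 147, so p* = $21 and q* = 177.
With the tax collected from producers, supply shifts: qs = 5(p − 3.5) + 72.
New equilibrium: consumers pay $23.5, producers receive $20, q = 172. (Wedge: pb − ps = 3.5.)
ΔCS is the trapezoid between Q = 172 and Q = 177 of height $2.5: ½ · (177 + 172) · 2.5 = $436.25.

Consumer surplus falls by $436.25.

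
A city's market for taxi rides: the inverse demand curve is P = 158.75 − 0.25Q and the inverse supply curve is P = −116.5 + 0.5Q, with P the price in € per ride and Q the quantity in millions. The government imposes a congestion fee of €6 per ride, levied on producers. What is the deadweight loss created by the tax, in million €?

Inverting to Q(P) form: Qd = 635 − 4P; Qs = 2P + 233.
Without the tax, 635 − 4P = 2P + 233 gives 6P = 402, so P* = €67 and Q* = 367.
With the tax collected from producers, supply shifts: Qs = 2(P − 6) + 233.
Solving gives Q = 359 with buyers paying €69 and producers receiving €63 (the €6 wedge).
Quantity falls by |ΔQ| = |367 − 359| = 8.
DWL = ½ · t · |ΔQ| = ½ · 6 · 8 = €24.

Deadweight loss = €24 million.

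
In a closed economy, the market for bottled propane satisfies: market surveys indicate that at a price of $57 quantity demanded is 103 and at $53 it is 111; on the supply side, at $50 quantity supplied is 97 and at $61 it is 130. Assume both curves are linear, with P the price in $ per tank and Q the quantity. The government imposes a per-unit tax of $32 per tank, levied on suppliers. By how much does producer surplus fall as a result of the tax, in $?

Demand slope: (111 − 103)/(53 − 57) = -2, so Qd = 217 − 2P.
Supply slope: (130 − 97)/(61 − 50) = 3, so Qs = 3P − 53.
Without the tax, 217 − 2P = 3P − 53 gives 5P = 270, so P* = $54 and Q* = 109.
With the tax collected from suppliers, supply shifts: Qs = 3(P − 32) − 53.
New equilibrium: buyers pay $73.2, suppliers receive $41.2, Q = 70.6. (Wedge: Pb − Ps = 32.)
ΔPS is the trapezoid between Q = 70.6 and Q = 109 of height $12.8: ½ · (109 + 70.6) · 12.8 = $1149.44.

Producer surplus falls by $1149.44.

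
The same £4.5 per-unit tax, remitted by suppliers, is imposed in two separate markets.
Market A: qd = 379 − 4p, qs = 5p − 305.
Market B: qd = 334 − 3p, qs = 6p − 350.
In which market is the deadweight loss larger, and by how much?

Market A, by £2.25.

Market A: pre-tax p* = £76, q* = 75; post-tax q = 65; deadweight loss = £22.5.
Market B: pre-tax p* = £76, q* = 106; post-tax q = 97; deadweight loss = £20.25.
Difference: £22.5 vs £20.25 → market A is larger by £2.25.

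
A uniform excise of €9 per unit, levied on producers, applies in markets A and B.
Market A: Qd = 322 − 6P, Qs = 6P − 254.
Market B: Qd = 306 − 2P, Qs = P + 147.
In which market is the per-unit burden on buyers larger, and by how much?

Market A: pre-tax P* = €48, Q* = 34; post-tax Q = 7; per-unit burden on buyers = €4.5.
Market B: pre-tax P* = €53, Q* = 200; post-tax Q = 194; per-unit burden on buyers = €3.
Difference: €4.5 vs €3 → market A is larger by €1.5.

Market A, by €1.5.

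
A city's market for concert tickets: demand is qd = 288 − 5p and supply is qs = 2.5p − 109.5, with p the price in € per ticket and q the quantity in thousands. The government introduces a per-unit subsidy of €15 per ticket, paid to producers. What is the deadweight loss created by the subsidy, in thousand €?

Without the subsidy, 288 − 5p = 2.5p − 109.5 gives 7.5p = 397.5, so p* = €53 and q* = 23.
With a per-unit subsidy paid to producers, each receives p + 15 per unit sold, so supply becomes qs = 2.5(p + 15) − 109.5.
Solving gives q = 48 with buyers paying €48 and producers receiving €63 (the €15 wedge).
Quantity rises by |ΔQ| = |23 − 48| = 25.
DWL = ½ · t · |ΔQ| = ½ · 15 · 25 = €187.5.

Deadweight loss = €187.5 thousand.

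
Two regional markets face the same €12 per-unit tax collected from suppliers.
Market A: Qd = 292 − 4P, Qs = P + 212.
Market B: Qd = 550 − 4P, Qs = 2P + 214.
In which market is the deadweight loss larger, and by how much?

Market A: pre-tax P* = €16, Q* = 228; post-tax Q = 218.4; deadweight loss = €57.6.
Market B: pre-tax P* = €56, Q* = 326; post-tax Q = 310; deadweight loss = €96.
Difference: €57.6 vs €96 → market B is larger by €38.4.

Market B, by €38.4.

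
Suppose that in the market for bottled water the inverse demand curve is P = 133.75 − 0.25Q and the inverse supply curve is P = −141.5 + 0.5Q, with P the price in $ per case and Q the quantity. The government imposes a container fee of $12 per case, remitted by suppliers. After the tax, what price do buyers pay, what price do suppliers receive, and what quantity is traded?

Buyers pay $46; suppliers receive $34; quantity = 351.

Inverting to Q(P) form: Qd = 535 − 4P; Qs = 2P + 283.
Before the tax: set 535 − 4P = 2P + 283 → P* = $42, Q* = 367.
With the tax collected from suppliers, supply shifts: Qs = 2(P − 12) + 283.
New equilibrium: buyers pay $46, suppliers receive $34, Q = 351. (Wedge: Pb − Ps = 12.)
The less price-elastic side of the market bears the larger share of a per-unit tax.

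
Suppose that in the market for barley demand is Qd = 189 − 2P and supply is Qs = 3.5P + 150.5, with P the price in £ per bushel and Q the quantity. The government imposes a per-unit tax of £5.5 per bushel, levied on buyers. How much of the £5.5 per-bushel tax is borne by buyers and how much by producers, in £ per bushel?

Buyers bear £3.5 per bushel; producers bear £2 per bushel.

Before the tax: set 189 − 2P = 3.5P + 150.5 → P* = £7, Q* = 175.
With the tax collected from buyers, demand (in seller-price terms) shifts: Qd = 189 − 2(P + 5.5).
Solving gives Q = 168 with buyers paying £10.5 and producers receiving £5 (the £5.5 wedge).
Burden on buyers: £3.5; on producers: £2. (They sum to £5.5.)
The less price-elastic side of the market bears the larger share of a per-unit tax.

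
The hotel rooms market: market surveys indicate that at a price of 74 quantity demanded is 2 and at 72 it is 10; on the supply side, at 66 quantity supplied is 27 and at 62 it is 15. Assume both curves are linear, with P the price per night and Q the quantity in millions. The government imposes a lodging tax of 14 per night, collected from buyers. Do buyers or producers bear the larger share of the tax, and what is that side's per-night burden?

Producers bear the larger share: 8 per night.

Demand slope: (10 − 2)/(72 − 74) = -4, so Qd = 298 − 4P.
Supply slope: (15 − 27)/(62 − 66) = 3, so Qs = 3P − 171.
Without the tax, 298 − 4P = 3P − 171 gives 7P = 469, so P* = 67 and Q* = 30.
With the tax collected from buyers, demand (in seller-price terms) shifts: Qd = 298 − 4(P + 14).
Solving gives Q = 6 with buyers paying 73 and producers receiving 59 (the 14 wedge).
Per-night burden: buyers 6, producers 8.
Producers take the larger share because supply is less price-elastic here (demand slope 4 vs supply slope 3).
The less price-elastic side of the market bears the larger share of a per-unit tax.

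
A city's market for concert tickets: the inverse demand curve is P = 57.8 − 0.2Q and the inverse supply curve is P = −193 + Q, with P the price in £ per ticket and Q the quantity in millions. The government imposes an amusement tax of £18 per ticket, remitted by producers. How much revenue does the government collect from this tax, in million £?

Inverting to Q(P) form: Qd = 289 − 5P; Qs = P + 193.
Without the tax, 289 − 5P = P + 193 gives 6P = 96, so P* = £16 and Q* = 209.
With the tax collected from producers, supply shifts: Qs = (P − 18) + 193.
New equilibrium: consumers pay £19, producers receive £1, Q = 194. (Wedge: Pb − Ps = 18.)
Revenue = t · Q = 18 · 194 = £3492.

Tax revenue = £3492 million.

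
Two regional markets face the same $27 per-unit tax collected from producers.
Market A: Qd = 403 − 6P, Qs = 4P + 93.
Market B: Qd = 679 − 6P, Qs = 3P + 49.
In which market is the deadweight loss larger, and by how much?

Market A: pre-tax P* = $31, Q* = 217; post-tax Q = 152.2; deadweight loss = $874.8.
Market B: pre-tax P* = $70, Q* = 259; post-tax Q = 205; deadweight loss = $729.
Difference: $874.8 vs $729 → market A is larger by $145.8.

Market A, by $145.8.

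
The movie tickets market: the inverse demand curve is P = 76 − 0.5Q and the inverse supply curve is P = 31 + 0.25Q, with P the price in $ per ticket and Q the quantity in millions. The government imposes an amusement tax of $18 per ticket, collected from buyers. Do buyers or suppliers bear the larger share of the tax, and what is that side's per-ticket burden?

Buyers bear the larger share: $12 per ticket.

Inverting to Q(P) form: Qd = 152 − 2P; Qs = 4P − 124.
Without the tax, 152 − 2P = 4P − 124 gives 6P = 276, so P* = $46 and Q* = 60.
With the tax collected from buyers, demand (in seller-price terms) shifts: Qd = 152 − 2(P + 18).
New equilibrium: buyers pay $58, suppliers receive $40, Q = 36. (Wedge: Pb − Ps = 18.)
Per-ticket burden: buyers $12, suppliers $6.
Buyers take the larger share because demand is less price-elastic here (demand slope 2 vs supply slope 4).
The less price-elastic side of the market bears the larger share of a per-unit tax.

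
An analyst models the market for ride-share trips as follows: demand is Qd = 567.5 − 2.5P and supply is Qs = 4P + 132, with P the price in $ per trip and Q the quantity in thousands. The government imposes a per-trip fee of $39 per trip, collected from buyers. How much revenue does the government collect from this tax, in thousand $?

Tax revenue = $13260 thousand.

Before the tax: set 567.5 − 2.5P = 4P + 132 → P* = $67, Q* = 400.
With the tax collected from buyers, demand (in seller-price terms) shifts: Qd = 567.5 − 2.5(P + 39).
Solving gives Q = 340 with buyers paying $91 and suppliers receiving $52 (the $39 wedge).
Revenue = t · Q = 39 · 340 = $13260.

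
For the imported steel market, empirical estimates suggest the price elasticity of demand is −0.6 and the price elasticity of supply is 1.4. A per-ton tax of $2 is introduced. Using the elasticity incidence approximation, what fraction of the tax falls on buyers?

Buyers' share ≈ 0.7.

Incidence ratio: buyers' share ≈ εs / (εs + |εd|) = 1.4 / (1.4 + 0.6) = 0.7.
Supply is the more elastic side, so buyers bear the larger share.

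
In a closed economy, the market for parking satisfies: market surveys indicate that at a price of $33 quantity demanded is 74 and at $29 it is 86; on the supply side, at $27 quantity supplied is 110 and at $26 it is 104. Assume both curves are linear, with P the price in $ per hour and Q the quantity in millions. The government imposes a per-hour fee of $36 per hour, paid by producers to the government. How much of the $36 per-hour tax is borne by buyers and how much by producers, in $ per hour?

Buyers bear $24 per hour; producers bear $12 per hour.

Demand slope: (86 − 74)/(29 − 33) = -3, so Qd = 173 − 3P.
Supply slope: (104 − 110)/(26 − 27) = 6, so Qs = 6P − 52.
Without the tax, 173 − 3P = 6P − 52 gives 9P = 225, so P* = $25 and Q* = 98.
With the tax collected from producers, supply shifts: Qs = 6(P − 36) − 52.
New equilibrium: buyers pay $49, producers receive $13, Q = 26. (Wedge: Pb − Ps = 36.)
Burden on buyers: $24; on producers: $12. (They sum to $36.)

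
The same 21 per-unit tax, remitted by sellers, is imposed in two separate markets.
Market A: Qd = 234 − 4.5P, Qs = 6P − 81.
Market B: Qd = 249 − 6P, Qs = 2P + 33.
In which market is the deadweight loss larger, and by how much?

Market A, by 236.25.

Market A: pre-tax P* = 30, Q* = 99; post-tax Q = 45; deadweight loss = 567.
Market B: pre-tax P* = 27, Q* = 87; post-tax Q = 55.5; deadweight loss = 330.75.
Difference: 567 vs 330.75 → market A is larger by 236.25.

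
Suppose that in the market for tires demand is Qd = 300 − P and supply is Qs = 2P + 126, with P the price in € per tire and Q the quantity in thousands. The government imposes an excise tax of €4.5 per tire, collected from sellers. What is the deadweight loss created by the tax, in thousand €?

Without the tax, 300 − P = 2P + 126 gives 3P = 174, so P* = €58 and Q* = 242.
With the tax collected from sellers, supply shifts: Qs = 2(P − 4.5) + 126.
Solving gives Q = 239 with consumers paying €61 and sellers receiving €56.5 (the €4.5 wedge).
Quantity falls by |ΔQ| = |242 − 239| = 3.
DWL = ½ · t · |ΔQ| = ½ · 4.5 · 3 = €6.75.

Deadweight loss = €6.75 thousand.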